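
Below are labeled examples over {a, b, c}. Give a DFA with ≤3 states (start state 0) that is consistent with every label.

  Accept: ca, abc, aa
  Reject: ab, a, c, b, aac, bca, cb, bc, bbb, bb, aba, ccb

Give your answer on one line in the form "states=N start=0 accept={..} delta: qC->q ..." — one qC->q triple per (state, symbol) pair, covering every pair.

Fold the examples into a partial DFA from state 0: repeatedly fix the first undefined (state, symbol) met by the shortest-then-alphabetical prefix, trying targets in increasing order and rejecting any under which an Accept and a Reject string meet in one state with the same remainder; add a state when all current targets are rejected. Accepting states are where Accept strings end.
a: 0a undefined. 0a->0: no, abc/bc meet in 0 with "bc" left. Open state 1: 0a->1.
b: 0b undefined. 0b->0: no, ca/bca meet in 0 with "ca" left. 0b->1: ok.
c: 0c undefined. 0c->0: no, ca/a meet in 1. 0c->1: ok.
aa: 1a undefined. 1a->0: ok.
ab: 1b undefined. 1b->0: no, ca/ab meet in 0. 1b->1: no, ca/aba meet in 0. Open state 2: 1b->2.
bc: 1c undefined. 1c->0: no, ca/bc meet in 0. 1c->1: no, ca/bca meet in 0. 1c->2: ok.
aba: 2a undefined. 2a->0: no, ca/bca meet in 0. 2a->1: ok.
abc: 2c undefined. 2c->0: ok.
bbb: 2b undefined. 2b->0: no, ca/bbb meet in 0. 2b->1: ok.
All examples now run through 3 states with every (state, symbol) defined. Accept strings end in {0}, Reject strings end in {1,2}; accept={0}.

states=3 start=0 accept={0} delta: 0a->1 0b->1 0c->1 1a->0 1b->2 1c->2 2a->1 2b->1 2c->0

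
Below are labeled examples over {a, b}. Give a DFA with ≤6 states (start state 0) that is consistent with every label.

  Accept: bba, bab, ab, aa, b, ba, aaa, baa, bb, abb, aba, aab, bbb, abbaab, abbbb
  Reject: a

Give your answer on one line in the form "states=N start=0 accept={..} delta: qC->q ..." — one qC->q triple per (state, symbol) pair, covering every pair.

Fold the examples into a partial DFA from state 0: repeatedly fix the first undefined (state, symbol) met by the shortest-then-alphabetical prefix, trying targets in increasing order and rejecting any under which an Accept and a Reject string meet in one state with the same remainder; add a state when all current targets are rejected. Accepting states are where Accept strings end.
a: 0a undefined. 0a->0: no, aa/a meet in 0. Open state 1: 0a->1.
b: 0b undefined. 0b->0: no, bba/a meet in 1. 0b->1: no, b/a meet in 1. Open state 2: 0b->2.
aa: 1a undefined. 1a->0: no, aaa/a meet in 1. 1a->1: no, aa/a meet in 1. 1a->2: ok.
ab: 1b undefined. 1b->0: no, aba/a meet in 1. 1b->1: no, ab/a meet in 1. 1b->2: ok.
ba: 2a undefined. 2a->0: no, baa/a meet in 1. 2a->1: no, ba/a meet in 1. 2a->2: ok.
bb: 2b undefined. 2b->0: no, bba/a meet in 1. 2b->1: no, bab/a meet in 1. 2b->2: ok.
All examples now run through 3 states with every (state, symbol) defined. Accept strings end in {2}, Reject strings end in {1}; accept={2}.

states=3 start=0 accept={2} delta: 0a->1 0b->2 1a->2 1b->2 2a->2 2b->2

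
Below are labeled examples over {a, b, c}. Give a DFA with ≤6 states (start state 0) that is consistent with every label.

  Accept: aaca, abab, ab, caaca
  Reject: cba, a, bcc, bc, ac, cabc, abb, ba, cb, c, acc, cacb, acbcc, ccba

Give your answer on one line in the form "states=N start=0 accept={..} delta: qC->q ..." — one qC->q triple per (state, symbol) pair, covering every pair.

State merging on the prefix tree: take the shortest (then alphabetical) example prefix whose next move is undefined and point that move at state 0, else 1, else 2, ...; a target is out if some Accept/Reject pair would then sit in one state with the same input left (inseparable). If every existing state is out, open a new one.
a: 0a undefined. 0a->0: ok.
b: 0b undefined. 0b->0: no, abab/a meet in 0. Open state 1: 0b->1.
c: 0c undefined. 0c->0: no, aaca/a meet in 0. 0c->1: no, aaca/ba meet in 1 with "a" left. Open state 2: 0c->2.
ba: 1a undefined. 1a->0: ok.
bc: 1c undefined. 1c->0: ok.
ca: 2a undefined. 2a->0: no, aaca/a meet in 0. 2a->1: no, aaca/cacb meet in 1. 2a->2: no, aaca/bcc meet in 2. Open state 3: 2a->3.
cb: 2b undefined. 2b->0: ok.
cc: 2c undefined. 2c->0: ok.
abb: 1b undefined. 1b->0: ok.
caa: 3a undefined. 3a->0: ok.
cab: 3b undefined. 3b->0: ok.
cac: 3c undefined. 3c->0: no, abab/cacb meet in 1. 3c->1: ok.
All examples now run through 4 states with every (state, symbol) defined. Accept strings end in {1,3}, Reject strings end in {0,2}; accept={1,3}.

states=4 start=0 accept={1,3} delta: 0a->0 0b->1 0c->2 1a->0 1b->0 1c->0 2a->3 2b->0 2c->0 3a->0 3b->0 3c->1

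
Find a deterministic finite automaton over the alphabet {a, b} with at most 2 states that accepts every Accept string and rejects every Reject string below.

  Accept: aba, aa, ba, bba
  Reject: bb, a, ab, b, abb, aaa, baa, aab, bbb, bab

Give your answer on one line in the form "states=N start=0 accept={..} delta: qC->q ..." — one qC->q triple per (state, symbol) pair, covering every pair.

states=2 start=0 accept={0} delta: 0a->1 0b->1 1a->0 1b->1

Grow the machine one transition at a time. Run the examples from 0; the earliest place one falls off (shortest prefix, ties alphabetical) gets sent to the lowest-numbered state that keeps every Accept/Reject pair distinguishable — a pair clashes when both reach the same state with identical unread suffix — and to a fresh state only if none does.
a: 0a undefined. 0a->0: no, aa/a meet in 0. Open state 1: 0a->1.
b: 0b undefined. 0b->0: no, aa/baa meet in 1 with "a" left. 0b->1: ok.
aa: 1a undefined. 1a->0: ok.
ab: 1b undefined. 1b->0: no, aba/a meet in 1. 1b->1: ok.
All examples now run through 2 states with every (state, symbol) defined. Accept strings end in {0}, Reject strings end in {1}; accept={0}.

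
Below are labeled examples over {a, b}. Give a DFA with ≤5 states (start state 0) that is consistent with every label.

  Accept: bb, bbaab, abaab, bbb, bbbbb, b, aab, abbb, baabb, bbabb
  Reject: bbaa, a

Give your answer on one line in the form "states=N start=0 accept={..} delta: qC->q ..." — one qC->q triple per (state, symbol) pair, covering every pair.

states=2 start=0 accept={1} delta: 0a->0 0b->1 1a->0 1b->1

State merging on the prefix tree: take the shortest (then alphabetical) example prefix whose next move is undefined and point that move at state 0, else 1, else 2, ...; a target is out if some Accept/Reject pair would then sit in one state with the same input left (inseparable). If every existing state is out, open a new one.
a: 0a undefined. 0a->0: ok.
b: 0b undefined. 0b->0: no, bb/bbaa meet in 0. Open state 1: 0b->1.
ba: 1a undefined. 1a->0: ok.
bb: 1b undefined. 1b->0: no, bb/bbaa meet in 0. 1b->1: ok.
All examples now run through 2 states with every (state, symbol) defined. Accept strings end in {1}, Reject strings end in {0}; accept={1}.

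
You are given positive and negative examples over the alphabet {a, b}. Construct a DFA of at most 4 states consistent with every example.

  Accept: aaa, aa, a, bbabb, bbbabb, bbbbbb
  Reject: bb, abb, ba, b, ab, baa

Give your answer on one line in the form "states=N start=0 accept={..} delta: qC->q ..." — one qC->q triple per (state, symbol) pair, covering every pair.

states=4 start=0 accept={0,3} delta: 0a->0 0b->1 1a->1 1b->2 2a->1 2b->3 3a->1 3b->1

Grow the machine one transition at a time. Run the examples from 0; the earliest place one falls off (shortest prefix, ties alphabetical) gets sent to the lowest-numbered state that keeps every Accept/Reject pair distinguishable — a pair clashes when both reach the same state with identical unread suffix — and to a fresh state only if none does.
a: 0a undefined. 0a->0: ok.
b: 0b undefined. 0b->0: no, aaa/bb meet in 0. Open state 1: 0b->1.
ba: 1a undefined. 1a->0: no, aaa/ba meet in 0. 1a->1: ok.
bb: 1b undefined. 1b->0: no, aaa/bb meet in 0. 1b->1: no, bbabb/bb meet in 1. Open state 2: 1b->2.
bba: 2a undefined. 2a->0: no, bbabb/bb meet in 2. 2a->1: ok.
bbb: 2b undefined. 2b->0: no, bbbabb/bb meet in 2. 2b->1: no, bbabb/ba meet in 1. 2b->2: no, bbabb/bb meet in 2. Open state 3: 2b->3.
bbba: 3a undefined. 3a->0: no, bbbabb/bb meet in 2. 3a->1: ok.
bbbb: 3b undefined. 3b->0: no, bbbbbb/bb meet in 2. 3b->1: ok.
All examples now run through 4 states with every (state, symbol) defined. Accept strings end in {0,3}, Reject strings end in {1,2}; accept={0,3}.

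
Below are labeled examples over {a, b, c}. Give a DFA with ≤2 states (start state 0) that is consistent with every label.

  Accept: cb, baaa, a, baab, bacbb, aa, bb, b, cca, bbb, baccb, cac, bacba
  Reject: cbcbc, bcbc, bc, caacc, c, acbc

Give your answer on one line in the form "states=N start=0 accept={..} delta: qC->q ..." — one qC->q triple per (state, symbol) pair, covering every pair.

State merging on the prefix tree: take the shortest (then alphabetical) example prefix whose next move is undefined and point that move at state 0, else 1, else 2, ...; a target is out if some Accept/Reject pair would then sit in one state with the same input left (inseparable). If every existing state is out, open a new one.
a: 0a undefined. 0a->0: ok.
b: 0b undefined. 0b->0: ok.
c: 0c undefined. 0c->0: no, cb/cbcbc meet in 0. Open state 1: 0c->1.
ca: 1a undefined. 1a->0: no, cac/bc meet in 1. 1a->1: ok.
cb: 1b undefined. 1b->0: ok.
cc: 1c undefined. 1c->0: ok.
All examples now run through 2 states with every (state, symbol) defined. Accept strings end in {0}, Reject strings end in {1}; accept={0}.

states=2 start=0 accept={0} delta: 0a->0 0b->0 0c->1 1a->1 1b->0 1c->0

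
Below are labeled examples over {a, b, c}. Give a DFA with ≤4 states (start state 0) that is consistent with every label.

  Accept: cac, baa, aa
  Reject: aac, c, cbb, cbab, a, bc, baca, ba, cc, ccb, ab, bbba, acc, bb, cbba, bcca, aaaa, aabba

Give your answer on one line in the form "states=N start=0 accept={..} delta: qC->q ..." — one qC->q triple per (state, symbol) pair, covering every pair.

State merging on the prefix tree: take the shortest (then alphabetical) example prefix whose next move is undefined and point that move at state 0, else 1, else 2, ...; a target is out if some Accept/Reject pair would then sit in one state with the same input left (inseparable). If every existing state is out, open a new one.
a: 0a undefined. 0a->0: no, aa/a meet in 0. Open state 1: 0a->1.
b: 0b undefined. 0b->0: ok.
c: 0c undefined. 0c->0: ok.
aa: 1a undefined. 1a->0: no, baa/aac meet in 0. 1a->1: no, cac/aac meet in 1 with "c" left. Open state 2: 1a->2.
ab: 1b undefined. 1b->0: ok.
ac: 1c undefined. 1c->0: no, cac/c meet in 0. 1c->1: no, cac/a meet in 1. 1c->2: ok.
aaa: 2a undefined. 2a->0: ok.
aab: 2b undefined. 2b->0: ok.
aac: 2c undefined. 2c->0: ok.
All examples now run through 3 states with every (state, symbol) defined. Accept strings end in {2}, Reject strings end in {0,1}; accept={2}.

states=3 start=0 accept={2} delta: 0a->1 0b->0 0c->0 1a->2 1b->0 1c->2 2a->0 2b->0 2c->0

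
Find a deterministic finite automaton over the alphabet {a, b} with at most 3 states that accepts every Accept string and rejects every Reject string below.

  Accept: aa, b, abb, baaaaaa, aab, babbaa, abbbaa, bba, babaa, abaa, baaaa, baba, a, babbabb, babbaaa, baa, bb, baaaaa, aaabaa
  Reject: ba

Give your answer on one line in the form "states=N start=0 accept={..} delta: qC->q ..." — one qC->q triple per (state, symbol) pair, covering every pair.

Grow the machine one transition at a time. Run the examples from 0; the earliest place one falls off (shortest prefix, ties alphabetical) gets sent to the lowest-numbered state that keeps every Accept/Reject pair distinguishable — a pair clashes when both reach the same state with identical unread suffix — and to a fresh state only if none does.
a: 0a undefined. 0a->0: ok.
b: 0b undefined. 0b->0: no, aa/ba meet in 0. Open state 1: 0b->1.
ba: 1a undefined. 1a->0: no, aa/ba meet in 0. 1a->1: no, b/ba meet in 1. Open state 2: 1a->2.
bb: 1b undefined. 1b->0: ok.
baa: 2a undefined. 2a->0: ok.
bab: 2b undefined. 2b->0: ok.
All examples now run through 3 states with every (state, symbol) defined. Accept strings end in {0,1}, Reject strings end in {2}; accept={0,1}.

states=3 start=0 accept={0,1} delta: 0a->0 0b->1 1a->2 1b->0 2a->0 2b->0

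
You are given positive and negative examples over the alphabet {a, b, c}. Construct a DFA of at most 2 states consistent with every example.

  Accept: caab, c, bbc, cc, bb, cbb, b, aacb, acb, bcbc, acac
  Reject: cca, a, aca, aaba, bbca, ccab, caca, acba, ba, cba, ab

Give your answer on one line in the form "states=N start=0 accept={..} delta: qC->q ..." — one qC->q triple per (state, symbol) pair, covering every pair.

Grow the machine one transition at a time. Run the examples from 0; the earliest place one falls off (shortest prefix, ties alphabetical) gets sent to the lowest-numbered state that keeps every Accept/Reject pair distinguishable — a pair clashes when both reach the same state with identical unread suffix — and to a fresh state only if none does.
a: 0a undefined. 0a->0: no, b/ab meet in 0 with "b" left. Open state 1: 0a->1.
b: 0b undefined. 0b->0: ok.
c: 0c undefined. 0c->0: ok.
aa: 1a undefined. 1a->0: ok.
ab: 1b undefined. 1b->0: no, caab/ccab meet in 0. 1b->1: ok.
ac: 1c undefined. 1c->0: ok.
All examples now run through 2 states with every (state, symbol) defined. Accept strings end in {0}, Reject strings end in {1}; accept={0}.

states=2 start=0 accept={0} delta: 0a->1 0b->0 0c->0 1a->0 1b->1 1c->0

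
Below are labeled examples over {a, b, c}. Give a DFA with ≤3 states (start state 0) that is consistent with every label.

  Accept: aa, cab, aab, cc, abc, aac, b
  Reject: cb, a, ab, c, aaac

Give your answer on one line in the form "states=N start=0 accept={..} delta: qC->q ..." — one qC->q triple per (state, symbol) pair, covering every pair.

states=3 start=0 accept={0,2} delta: 0a->1 0b->0 0c->1 1a->2 1b->1 1c->0 2a->0 2b->0 2c->0

State merging on the prefix tree: take the shortest (then alphabetical) example prefix whose next move is undefined and point that move at state 0, else 1, else 2, ...; a target is out if some Accept/Reject pair would then sit in one state with the same input left (inseparable). If every existing state is out, open a new one.
a: 0a undefined. 0a->0: no, aa/a meet in 0. Open state 1: 0a->1.
b: 0b undefined. 0b->0: ok.
c: 0c undefined. 0c->0: no, cab/ab meet in 1 with "b" left. 0c->1: ok.
aa: 1a undefined. 1a->0: no, cc/aaac meet in 1 with "c" left. 1a->1: no, aa/a meet in 1. Open state 2: 1a->2.
ab: 1b undefined. 1b->0: no, abc/a meet in 1. 1b->1: ok.
cc: 1c undefined. 1c->0: ok.
aaa: 2a undefined. 2a->0: ok.
aab: 2b undefined. 2b->0: ok.
aac: 2c undefined. 2c->0: ok.
All examples now run through 3 states with every (state, symbol) defined. Accept strings end in {0,2}, Reject strings end in {1}; accept={0,2}.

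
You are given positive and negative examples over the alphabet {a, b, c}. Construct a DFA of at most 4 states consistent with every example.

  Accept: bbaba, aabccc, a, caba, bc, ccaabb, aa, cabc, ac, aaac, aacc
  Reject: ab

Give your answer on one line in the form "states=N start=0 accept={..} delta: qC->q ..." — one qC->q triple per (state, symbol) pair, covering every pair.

states=2 start=0 accept={0} delta: 0a->0 0b->1 0c->0 1a->0 1b->0 1c->0

State merging on the prefix tree: take the shortest (then alphabetical) example prefix whose next move is undefined and point that move at state 0, else 1, else 2, ...; a target is out if some Accept/Reject pair would then sit in one state with the same input left (inseparable). If every existing state is out, open a new one.
a: 0a undefined. 0a->0: ok.
b: 0b undefined. 0b->0: no, bbaba/ab meet in 0. Open state 1: 0b->1.
c: 0c undefined. 0c->0: ok.
bb: 1b undefined. 1b->0: ok.
bc: 1c undefined. 1c->0: ok.
caba: 1a undefined. 1a->0: ok.
All examples now run through 2 states with every (state, symbol) defined. Accept strings end in {0}, Reject strings end in {1}; accept={0}.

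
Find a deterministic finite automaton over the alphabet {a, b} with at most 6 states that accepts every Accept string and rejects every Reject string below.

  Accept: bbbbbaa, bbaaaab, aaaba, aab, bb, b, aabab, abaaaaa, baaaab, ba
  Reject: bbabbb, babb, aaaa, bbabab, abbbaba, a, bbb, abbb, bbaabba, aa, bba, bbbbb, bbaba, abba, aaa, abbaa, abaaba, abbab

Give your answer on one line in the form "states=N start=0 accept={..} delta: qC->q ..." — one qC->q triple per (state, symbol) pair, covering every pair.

Grow the machine one transition at a time. Run the examples from 0; the earliest place one falls off (shortest prefix, ties alphabetical) gets sent to the lowest-numbered state that keeps every Accept/Reject pair distinguishable — a pair clashes when both reach the same state with identical unread suffix — and to a fresh state only if none does.
a: 0a undefined. 0a->0: ok.
b: 0b undefined. 0b->0: no, bbbbbaa/bbabbb meet in 0. Open state 1: 0b->1.
ba: 1a undefined. 1a->0: no, aaaba/aaaa meet in 0. 1a->1: ok.
bb: 1b undefined. 1b->0: no, bbbbbaa/bbabbb meet in 1. 1b->1: no, bbbbbaa/bbabbb meet in 1. Open state 2: 1b->2.
bba: 2a undefined. 2a->0: no, bbaaaab/bbaba meet in 1. 2a->1: no, bbaaaab/bbabab meet in 2. 2a->2: no, bbaaaab/babb meet in 2 with "b" left. Open state 3: 2a->3.
bbb: 2b undefined. 2b->0: no, bbbbbaa/abbaa meet in 3 with "a" left. 2b->1: no, bbbbbaa/babb meet in 1. 2b->2: no, bbbbbaa/abbaa meet in 3 with "a" left. 2b->3: ok.
bbaa: 3a undefined. 3a->0: no, bbaaaab/abbbaba meet in 1. 3a->1: no, aaaba/bbaabba meet in 1. 3a->2: no, bbaaaab/babb meet in 3. 3a->3: no, bbaaaab/abbab meet in 3 with "b" left. Open state 4: 3a->4.
bbab: 3b undefined. 3b->0: no, bbbbbaa/bbabab meet in 1. 3b->1: no, bbbbbaa/abbaa meet in 4. 3b->2: no, bb/bbabbb meet in 2. 3b->3: ok.
bbaaa: 4a undefined. 4a->0: no, bbbbbaa/aaaa meet in 0. 4a->1: ok.
bbaab: 4b undefined. 4b->0: no, bbbbbaa/bbaabba meet in 1. 4b->1: no, bbbbbaa/bbabab meet in 1. 4b->2: no, bbaaaab/bbabab meet in 2. 4b->3: ok.
All examples now run through 5 states with every (state, symbol) defined. Accept strings end in {1,2}, Reject strings end in {0,3,4}; accept={1,2}.

states=5 start=0 accept={1,2} delta: 0a->0 0b->1 1a->1 1b->2 2a->3 2b->3 3a->4 3b->3 4a->1 4b->3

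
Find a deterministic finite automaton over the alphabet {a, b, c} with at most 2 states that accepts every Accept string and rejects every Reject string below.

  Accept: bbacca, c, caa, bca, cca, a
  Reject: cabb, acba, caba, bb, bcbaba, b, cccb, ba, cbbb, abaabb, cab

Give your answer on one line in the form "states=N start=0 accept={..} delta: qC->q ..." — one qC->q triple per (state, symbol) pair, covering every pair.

states=2 start=0 accept={0} delta: 0a->0 0b->1 0c->0 1a->1 1b->1 1c->0

Fold the examples into a partial DFA from state 0: repeatedly fix the first undefined (state, symbol) met by the shortest-then-alphabetical prefix, trying targets in increasing order and rejecting any under which an Accept and a Reject string meet in one state with the same remainder; add a state when all current targets are rejected. Accepting states are where Accept strings end.
a: 0a undefined. 0a->0: ok.
b: 0b undefined. 0b->0: no, a/bb meet in 0. Open state 1: 0b->1.
c: 0c undefined. 0c->0: ok.
ba: 1a undefined. 1a->0: no, c/acba meet in 0. 1a->1: ok.
bb: 1b undefined. 1b->0: no, bbacca/cabb meet in 0. 1b->1: ok.
bc: 1c undefined. 1c->0: ok.
All examples now run through 2 states with every (state, symbol) defined. Accept strings end in {0}, Reject strings end in {1}; accept={0}.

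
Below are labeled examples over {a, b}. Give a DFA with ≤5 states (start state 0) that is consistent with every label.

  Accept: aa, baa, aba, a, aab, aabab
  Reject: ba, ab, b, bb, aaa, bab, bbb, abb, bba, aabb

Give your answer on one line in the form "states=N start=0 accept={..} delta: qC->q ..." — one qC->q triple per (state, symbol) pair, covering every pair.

states=4 start=0 accept={1,3} delta: 0a->1 0b->2 1a->3 1b->0 2a->0 2b->2 3a->0 3b->1

Grow the machine one transition at a time. Run the examples from 0; the earliest place one falls off (shortest prefix, ties alphabetical) gets sent to the lowest-numbered state that keeps every Accept/Reject pair distinguishable — a pair clashes when both reach the same state with identical unread suffix — and to a fresh state only if none does.
a: 0a undefined. 0a->0: no, aa/aaa meet in 0. Open state 1: 0a->1.
b: 0b undefined. 0b->0: no, a/ba meet in 1. 0b->1: no, aa/ba meet in 1 with "a" left. Open state 2: 0b->2.
aa: 1a undefined. 1a->0: no, a/aaa meet in 1. 1a->1: no, aa/aaa meet in 1. 1a->2: no, aa/b meet in 2. Open state 3: 1a->3.
ab: 1b undefined. 1b->0: ok.
ba: 2a undefined. 2a->0: ok.
bb: 2b undefined. 2b->0: no, baa/bba meet in 1. 2b->1: no, aa/bba meet in 3. 2b->2: ok.
aaa: 3a undefined. 3a->0: ok.
aab: 3b undefined. 3b->0: no, aab/ba meet in 0. 3b->1: ok.
All examples now run through 4 states with every (state, symbol) defined. Accept strings end in {1,3}, Reject strings end in {0,2}; accept={1,3}.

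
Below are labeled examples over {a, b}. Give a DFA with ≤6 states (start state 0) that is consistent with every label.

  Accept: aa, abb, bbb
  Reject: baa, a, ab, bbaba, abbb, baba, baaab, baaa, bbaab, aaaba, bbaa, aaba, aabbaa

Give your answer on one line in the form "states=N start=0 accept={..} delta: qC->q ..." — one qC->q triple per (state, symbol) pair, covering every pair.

Fold the examples into a partial DFA from state 0: repeatedly fix the first undefined (state, symbol) met by the shortest-then-alphabetical prefix, trying targets in increasing order and rejecting any under which an Accept and a Reject string meet in one state with the same remainder; add a state when all current targets are rejected. Accepting states are where Accept strings end.
a: 0a undefined. 0a->0: no, aa/a meet in 0. Open state 1: 0a->1.
b: 0b undefined. 0b->0: no, aa/baa meet in 1 with "a" left. 0b->1: ok.
aa: 1a undefined. 1a->0: no, aa/baba meet in 0. 1a->1: no, aa/baa meet in 1. Open state 2: 1a->2.
ab: 1b undefined. 1b->0: no, aa/bbaa meet in 2. 1b->1: no, abb/a meet in 1. 1b->2: no, aa/ab meet in 2. Open state 3: 1b->3.
aaa: 2a undefined. 2a->0: no, aa/aaaba meet in 2. 2a->1: no, aa/baaa meet in 2. 2a->2: no, aa/baa meet in 2. 2a->3: ok.
aab: 2b undefined. 2b->0: ok.
abb: 3b undefined. 3b->0: ok.
bba: 3a undefined. 3a->0: no, aa/bbaba meet in 2. 3a->1: no, aa/bbaa meet in 2. 3a->2: no, aa/baaa meet in 2. 3a->3: no, abb/baaab meet in 0. Open state 4: 3a->4.
bbaa: 4a undefined. 4a->0: no, abb/bbaa meet in 0. 4a->1: ok.
bbab: 4b undefined. 4b->0: no, abb/baaab meet in 0. 4b->1: no, aa/bbaba meet in 2. 4b->2: no, aa/baaab meet in 2. 4b->3: ok.
All examples now run through 5 states with every (state, symbol) defined. Accept strings end in {0,2}, Reject strings end in {1,3,4}; accept={0,2}.

states=5 start=0 accept={0,2} delta: 0a->1 0b->1 1a->2 1b->3 2a->3 2b->0 3a->4 3b->0 4a->1 4b->3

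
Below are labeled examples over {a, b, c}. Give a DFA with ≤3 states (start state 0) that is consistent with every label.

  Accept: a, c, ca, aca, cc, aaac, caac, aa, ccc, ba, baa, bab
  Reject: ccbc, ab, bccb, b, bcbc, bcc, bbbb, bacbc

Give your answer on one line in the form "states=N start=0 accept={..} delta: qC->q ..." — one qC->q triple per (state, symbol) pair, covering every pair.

states=3 start=0 accept={0,2} delta: 0a->0 0b->1 0c->0 1a->2 1b->1 1c->1 2a->0 2b->0 2c->0

Grow the machine one transition at a time. Run the examples from 0; the earliest place one falls off (shortest prefix, ties alphabetical) gets sent to the lowest-numbered state that keeps every Accept/Reject pair distinguishable — a pair clashes when both reach the same state with identical unread suffix — and to a fresh state only if none does.
a: 0a undefined. 0a->0: ok.
b: 0b undefined. 0b->0: no, a/ab meet in 0. Open state 1: 0b->1.
c: 0c undefined. 0c->0: ok.
ba: 1a undefined. 1a->0: no, bab/ab meet in 1. 1a->1: no, ba/ab meet in 1. Open state 2: 1a->2.
bb: 1b undefined. 1b->0: no, a/bbbb meet in 0. 1b->1: ok.
bc: 1c undefined. 1c->0: no, a/ccbc meet in 0. 1c->1: ok.
baa: 2a undefined. 2a->0: ok.
bab: 2b undefined. 2b->0: ok.
bac: 2c undefined. 2c->0: ok.
All examples now run through 3 states with every (state, symbol) defined. Accept strings end in {0,2}, Reject strings end in {1}; accept={0,2}.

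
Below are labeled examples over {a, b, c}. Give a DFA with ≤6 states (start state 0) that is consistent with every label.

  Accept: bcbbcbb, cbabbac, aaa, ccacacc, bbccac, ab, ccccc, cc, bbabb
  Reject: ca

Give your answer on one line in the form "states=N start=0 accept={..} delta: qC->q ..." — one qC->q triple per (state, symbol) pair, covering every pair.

State merging on the prefix tree: take the shortest (then alphabetical) example prefix whose next move is undefined and point that move at state 0, else 1, else 2, ...; a target is out if some Accept/Reject pair would then sit in one state with the same input left (inseparable). If every existing state is out, open a new one.
a: 0a undefined. 0a->0: ok.
b: 0b undefined. 0b->0: ok.
c: 0c undefined. 0c->0: no, bcbbcbb/ca meet in 0. Open state 1: 0c->1.
ca: 1a undefined. 1a->0: no, aaa/ca meet in 0. 1a->1: ok.
cb: 1b undefined. 1b->0: no, cbabbac/ca meet in 1. 1b->1: ok.
cc: 1c undefined. 1c->0: no, ccacacc/ca meet in 1. 1c->1: no, bcbbcbb/ca meet in 1. Open state 2: 1c->2.
cca: 2a undefined. 2a->0: no, bbccac/ca meet in 1. 2a->1: ok.
ccc: 2c undefined. 2c->0: ok.
bcbbcb: 2b undefined. 2b->0: ok.
All examples now run through 3 states with every (state, symbol) defined. Accept strings end in {0,2}, Reject strings end in {1}; accept={0,2}.

states=3 start=0 accept={0,2} delta: 0a->0 0b->0 0c->1 1a->1 1b->1 1c->2 2a->1 2b->0 2c->0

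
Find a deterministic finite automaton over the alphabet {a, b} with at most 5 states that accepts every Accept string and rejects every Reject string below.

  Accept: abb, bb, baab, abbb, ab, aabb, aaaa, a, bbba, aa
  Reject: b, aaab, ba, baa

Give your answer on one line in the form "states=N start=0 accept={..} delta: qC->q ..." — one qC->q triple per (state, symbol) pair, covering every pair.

states=4 start=0 accept={1,3} delta: 0a->1 0b->2 1a->3 1b->1 2a->2 2b->1 3a->0 3b->1

State merging on the prefix tree: take the shortest (then alphabetical) example prefix whose next move is undefined and point that move at state 0, else 1, else 2, ...; a target is out if some Accept/Reject pair would then sit in one state with the same input left (inseparable). If every existing state is out, open a new one.
a: 0a undefined. 0a->0: no, ab/b meet in 0 with "b" left. Open state 1: 0a->1.
b: 0b undefined. 0b->0: no, bb/b meet in 0. 0b->1: no, baab/aaab meet in 1 with "aab" left. Open state 2: 0b->2.
aa: 1a undefined. 1a->0: no, ab/aaab meet in 1 with "b" left. 1a->1: no, ab/aaab meet in 1 with "b" left. 1a->2: no, aaaa/baa meet in 2 with "aa" left. Open state 3: 1a->3.
ab: 1b undefined. 1b->0: no, abb/b meet in 2. 1b->1: ok.
ba: 2a undefined. 2a->0: no, abb/baa meet in 1. 2a->1: no, abb/ba meet in 1. 2a->2: ok.
bb: 2b undefined. 2b->0: no, bbba/b meet in 2. 2b->1: ok.
aaa: 3a undefined. 3a->0: ok.
aab: 3b undefined. 3b->0: no, aabb/b meet in 2. 3b->1: ok.
All examples now run through 4 states with every (state, symbol) defined. Accept strings end in {1,3}, Reject strings end in {2}; accept={1,3}.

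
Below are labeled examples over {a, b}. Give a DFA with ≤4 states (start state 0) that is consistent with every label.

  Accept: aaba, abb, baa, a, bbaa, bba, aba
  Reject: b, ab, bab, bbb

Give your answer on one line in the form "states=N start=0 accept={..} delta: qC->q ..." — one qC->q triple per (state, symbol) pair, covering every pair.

Grow the machine one transition at a time. Run the examples from 0; the earliest place one falls off (shortest prefix, ties alphabetical) gets sent to the lowest-numbered state that keeps every Accept/Reject pair distinguishable — a pair clashes when both reach the same state with identical unread suffix — and to a fresh state only if none does.
a: 0a undefined. 0a->0: ok.
b: 0b undefined. 0b->0: no, aaba/b meet in 0. Open state 1: 0b->1.
ba: 1a undefined. 1a->0: ok.
bb: 1b undefined. 1b->0: ok.
All examples now run through 2 states with every (state, symbol) defined. Accept strings end in {0}, Reject strings end in {1}; accept={0}.

states=2 start=0 accept={0} delta: 0a->0 0b->1 1a->0 1b->0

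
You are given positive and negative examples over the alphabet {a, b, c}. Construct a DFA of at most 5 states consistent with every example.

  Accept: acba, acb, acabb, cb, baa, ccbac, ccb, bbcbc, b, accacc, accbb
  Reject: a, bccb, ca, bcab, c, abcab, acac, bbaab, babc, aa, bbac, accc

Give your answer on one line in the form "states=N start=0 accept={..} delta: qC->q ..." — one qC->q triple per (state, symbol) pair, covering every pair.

states=5 start=0 accept={1,4} delta: 0a->0 0b->1 0c->2 1a->1 1b->2 1c->1 2a->3 2b->1 2c->3 3a->1 3b->4 3c->0 4a->1 4b->1 4c->1

Grow the machine one transition at a time. Run the examples from 0; the earliest place one falls off (shortest prefix, ties alphabetical) gets sent to the lowest-numbered state that keeps every Accept/Reject pair distinguishable — a pair clashes when both reach the same state with identical unread suffix — and to a fresh state only if none does.
a: 0a undefined. 0a->0: ok.
b: 0b undefined. 0b->0: no, baa/a meet in 0. Open state 1: 0b->1.
c: 0c undefined. 0c->0: no, accacc/a meet in 0. 0c->1: no, b/c meet in 1. Open state 2: 0c->2.
ba: 1a undefined. 1a->0: no, baa/a meet in 0. 1a->1: ok.
bb: 1b undefined. 1b->0: no, baa/bbaab meet in 1. 1b->1: no, baa/bbaab meet in 1. 1b->2: ok.
bc: 1c undefined. 1c->0: no, acb/bccb meet in 2 with "b" left. 1c->1: ok.
ca: 2a undefined. 2a->0: no, acabb/bccb meet in 2. 2a->1: no, baa/ca meet in 1. 2a->2: no, acb/bbaab meet in 2 with "b" left. Open state 3: 2a->3.
cb: 2b undefined. 2b->0: no, acba/a meet in 0. 2b->1: ok.
cc: 2c undefined. 2c->0: no, accacc/a meet in 0. 2c->1: no, acba/babc meet in 1. 2c->2: no, accbb/bccb meet in 2. 2c->3: ok.
ccb: 3b undefined. 3b->0: no, ccbac/bccb meet in 2. 3b->1: no, acabb/bccb meet in 2. 3b->2: no, ccbac/acac meet in 3 with "c" left. 3b->3: no, acabb/ca meet in 3. Open state 4: 3b->4.
acac: 3c undefined. 3c->0: ok.
acca: 3a undefined. 3a->0: no, acba/bbaab meet in 1. 3a->1: ok.
ccba: 4a undefined. 4a->0: no, ccbac/bccb meet in 2. 4a->1: ok.
acabb: 4b undefined. 4b->0: no, acabb/a meet in 0. 4b->1: ok.
bbcbc: 4c undefined. 4c->0: no, bbcbc/a meet in 0. 4c->1: ok.
All examples now run through 5 states with every (state, symbol) defined. Accept strings end in {1,4}, Reject strings end in {0,2,3}; accept={1,4}.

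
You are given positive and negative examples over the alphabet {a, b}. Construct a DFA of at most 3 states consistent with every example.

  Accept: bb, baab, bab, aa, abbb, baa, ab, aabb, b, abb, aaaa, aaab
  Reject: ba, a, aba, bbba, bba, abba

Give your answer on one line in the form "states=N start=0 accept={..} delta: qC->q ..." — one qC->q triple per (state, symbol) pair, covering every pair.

State merging on the prefix tree: take the shortest (then alphabetical) example prefix whose next move is undefined and point that move at state 0, else 1, else 2, ...; a target is out if some Accept/Reject pair would then sit in one state with the same input left (inseparable). If every existing state is out, open a new one.
a: 0a undefined. 0a->0: no, aa/a meet in 0. Open state 1: 0a->1.
b: 0b undefined. 0b->0: ok.
aa: 1a undefined. 1a->0: ok.
ab: 1b undefined. 1b->0: ok.
All examples now run through 2 states with every (state, symbol) defined. Accept strings end in {0}, Reject strings end in {1}; accept={0}.

states=2 start=0 accept={0} delta: 0a->1 0b->0 1a->0 1b->0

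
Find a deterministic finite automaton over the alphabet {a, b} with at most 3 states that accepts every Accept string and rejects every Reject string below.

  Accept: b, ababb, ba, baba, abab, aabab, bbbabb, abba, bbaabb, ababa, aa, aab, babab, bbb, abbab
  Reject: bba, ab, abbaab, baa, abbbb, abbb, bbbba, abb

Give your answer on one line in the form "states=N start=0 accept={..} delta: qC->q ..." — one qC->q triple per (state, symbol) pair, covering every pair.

Grow the machine one transition at a time. Run the examples from 0; the earliest place one falls off (shortest prefix, ties alphabetical) gets sent to the lowest-numbered state that keeps every Accept/Reject pair distinguishable — a pair clashes when both reach the same state with identical unread suffix — and to a fresh state only if none does.
a: 0a undefined. 0a->0: no, b/ab meet in 0 with "b" left. Open state 1: 0a->1.
b: 0b undefined. 0b->0: no, ba/bba meet in 1. 0b->1: no, bbb/abb meet in 1 with "bb" left. Open state 2: 0b->2.
aa: 1a undefined. 1a->0: ok.
ab: 1b undefined. 1b->0: no, b/abb meet in 2. 1b->1: ok.
ba: 2a undefined. 2a->0: ok.
bb: 2b undefined. 2b->0: ok.
All examples now run through 3 states with every (state, symbol) defined. Accept strings end in {0,2}, Reject strings end in {1}; accept={0,2}.

states=3 start=0 accept={0,2} delta: 0a->1 0b->2 1a->0 1b->1 2a->0 2b->0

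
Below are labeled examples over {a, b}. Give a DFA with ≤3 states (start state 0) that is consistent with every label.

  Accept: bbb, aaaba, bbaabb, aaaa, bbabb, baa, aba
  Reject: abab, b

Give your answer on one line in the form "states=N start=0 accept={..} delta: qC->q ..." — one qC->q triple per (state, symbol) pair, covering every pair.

Grow the machine one transition at a time. Run the examples from 0; the earliest place one falls off (shortest prefix, ties alphabetical) gets sent to the lowest-numbered state that keeps every Accept/Reject pair distinguishable — a pair clashes when both reach the same state with identical unread suffix — and to a fresh state only if none does.
a: 0a undefined. 0a->0: ok.
b: 0b undefined. 0b->0: no, bbb/abab meet in 0. Open state 1: 0b->1.
ba: 1a undefined. 1a->0: ok.
bb: 1b undefined. 1b->0: no, bbb/abab meet in 1. 1b->1: no, bbb/abab meet in 1. Open state 2: 1b->2.
bba: 2a undefined. 2a->0: ok.
bbb: 2b undefined. 2b->0: ok.
All examples now run through 3 states with every (state, symbol) defined. Accept strings end in {0,2}, Reject strings end in {1}; accept={0,2}.

states=3 start=0 accept={0,2} delta: 0a->0 0b->1 1a->0 1b->2 2a->0 2b->0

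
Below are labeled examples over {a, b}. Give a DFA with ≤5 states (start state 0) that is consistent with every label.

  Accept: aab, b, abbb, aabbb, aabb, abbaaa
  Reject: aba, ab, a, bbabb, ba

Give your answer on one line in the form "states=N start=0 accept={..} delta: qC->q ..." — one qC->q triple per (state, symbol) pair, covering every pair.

states=4 start=0 accept={0} delta: 0a->1 0b->0 1a->0 1b->2 2a->1 2b->3 3a->0 3b->0

State merging on the prefix tree: take the shortest (then alphabetical) example prefix whose next move is undefined and point that move at state 0, else 1, else 2, ...; a target is out if some Accept/Reject pair would then sit in one state with the same input left (inseparable). If every existing state is out, open a new one.
a: 0a undefined. 0a->0: no, aab/ab meet in 0 with "b" left. Open state 1: 0a->1.
b: 0b undefined. 0b->0: ok.
aa: 1a undefined. 1a->0: ok.
ab: 1b undefined. 1b->0: no, aab/ab meet in 0. 1b->1: no, aab/aba meet in 0. Open state 2: 1b->2.
aba: 2a undefined. 2a->0: no, aab/aba meet in 0. 2a->1: ok.
abb: 2b undefined. 2b->0: no, aab/bbabb meet in 0. 2b->1: no, abbb/ab meet in 2. 2b->2: no, abbb/ab meet in 2. Open state 3: 2b->3.
abba: 3a undefined. 3a->0: ok.
abbb: 3b undefined. 3b->0: ok.
All examples now run through 4 states with every (state, symbol) defined. Accept strings end in {0}, Reject strings end in {1,2,3}; accept={0}.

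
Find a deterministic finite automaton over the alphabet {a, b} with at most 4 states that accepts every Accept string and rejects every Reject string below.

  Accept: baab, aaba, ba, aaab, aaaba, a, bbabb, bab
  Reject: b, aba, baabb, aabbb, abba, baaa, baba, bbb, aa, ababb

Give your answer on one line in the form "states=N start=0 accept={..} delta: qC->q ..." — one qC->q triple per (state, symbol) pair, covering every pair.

states=4 start=0 accept={1,3} delta: 0a->1 0b->0 1a->2 1b->1 2a->2 2b->3 3a->1 3b->0

State merging on the prefix tree: take the shortest (then alphabetical) example prefix whose next move is undefined and point that move at state 0, else 1, else 2, ...; a target is out if some Accept/Reject pair would then sit in one state with the same input left (inseparable). If every existing state is out, open a new one.
a: 0a undefined. 0a->0: no, aaba/aba meet in 0 with "ba" left. Open state 1: 0a->1.
b: 0b undefined. 0b->0: ok.
aa: 1a undefined. 1a->0: no, baab/b meet in 0. 1a->1: no, aaba/aba meet in 1 with "ba" left. Open state 2: 1a->2.
ab: 1b undefined. 1b->0: no, ba/aba meet in 1. 1b->1: ok.
aaa: 2a undefined. 2a->0: no, aaab/b meet in 0. 2a->1: no, ba/baaa meet in 1. 2a->2: ok.
aab: 2b undefined. 2b->0: no, baab/b meet in 0. 2b->1: no, baab/baabb meet in 1. 2b->2: no, baab/aba meet in 2. Open state 3: 2b->3.
aaba: 3a undefined. 3a->0: no, aaba/b meet in 0. 3a->1: ok.
aabb: 3b undefined. 3b->0: ok.
All examples now run through 4 states with every (state, symbol) defined. Accept strings end in {1,3}, Reject strings end in {0,2}; accept={1,3}.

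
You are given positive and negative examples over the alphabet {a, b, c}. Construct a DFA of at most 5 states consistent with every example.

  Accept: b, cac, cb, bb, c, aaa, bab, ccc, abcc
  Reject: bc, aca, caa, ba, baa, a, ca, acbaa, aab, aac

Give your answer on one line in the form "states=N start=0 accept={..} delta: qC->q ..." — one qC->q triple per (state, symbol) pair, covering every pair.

states=4 start=0 accept={0,2} delta: 0a->1 0b->2 0c->0 1a->3 1b->0 1c->0 2a->1 2b->0 2c->1 3a->0 3b->1 3c->1

Grow the machine one transition at a time. Run the examples from 0; the earliest place one falls off (shortest prefix, ties alphabetical) gets sent to the lowest-numbered state that keeps every Accept/Reject pair distinguishable — a pair clashes when both reach the same state with identical unread suffix — and to a fresh state only if none does.
a: 0a undefined. 0a->0: no, b/aab meet in 0 with "b" left. Open state 1: 0a->1.
b: 0b undefined. 0b->0: no, c/bc meet in 0 with "c" left. 0b->1: no, b/a meet in 1. Open state 2: 0b->2.
c: 0c undefined. 0c->0: ok.
aa: 1a undefined. 1a->0: no, b/aab meet in 2. 1a->1: no, cac/aac meet in 1 with "c" left. 1a->2: no, b/caa meet in 2. Open state 3: 1a->3.
ab: 1b undefined. 1b->0: ok.
ac: 1c undefined. 1c->0: ok.
ba: 2a undefined. 2a->0: no, cac/ba meet in 0. 2a->1: ok.
bb: 2b undefined. 2b->0: ok.
bc: 2c undefined. 2c->0: no, cac/bc meet in 0. 2c->1: ok.
aaa: 3a undefined. 3a->0: ok.
aab: 3b undefined. 3b->0: no, cac/aab meet in 0. 3b->1: ok.
aac: 3c undefined. 3c->0: no, cac/aac meet in 0. 3c->1: ok.
All examples now run through 4 states with every (state, symbol) defined. Accept strings end in {0,2}, Reject strings end in {1,3}; accept={0,2}.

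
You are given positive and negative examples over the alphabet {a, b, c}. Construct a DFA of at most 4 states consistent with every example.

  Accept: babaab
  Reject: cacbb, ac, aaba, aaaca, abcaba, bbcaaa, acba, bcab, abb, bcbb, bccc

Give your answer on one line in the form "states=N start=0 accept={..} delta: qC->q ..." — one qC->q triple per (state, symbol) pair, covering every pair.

states=3 start=0 accept={1} delta: 0a->0 0b->1 0c->0 1a->0 1b->0 1c->2 2a->1 2b->1 2c->0

State merging on the prefix tree: take the shortest (then alphabetical) example prefix whose next move is undefined and point that move at state 0, else 1, else 2, ...; a target is out if some Accept/Reject pair would then sit in one state with the same input left (inseparable). If every existing state is out, open a new one.
a: 0a undefined. 0a->0: ok.
b: 0b undefined. 0b->0: no, babaab/aaba meet in 0. Open state 1: 0b->1.
c: 0c undefined. 0c->0: ok.
ba: 1a undefined. 1a->0: ok.
bb: 1b undefined. 1b->0: ok.
bc: 1c undefined. 1c->0: no, babaab/bcab meet in 1. 1c->1: no, babaab/bcab meet in 1. Open state 2: 1c->2.
bca: 2a undefined. 2a->0: no, babaab/bcab meet in 1. 2a->1: ok.
bcb: 2b undefined. 2b->0: no, babaab/bcbb meet in 1. 2b->1: ok.
bcc: 2c undefined. 2c->0: ok.
All examples now run through 3 states with every (state, symbol) defined. Accept strings end in {1}, Reject strings end in {0}; accept={1}.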